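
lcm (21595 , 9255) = 64785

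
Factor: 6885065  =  5^1*11^1 * 125183^1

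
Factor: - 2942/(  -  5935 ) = 2^1 * 5^(-1 )*1187^( - 1 )*1471^1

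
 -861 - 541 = - 1402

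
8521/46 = 8521/46 = 185.24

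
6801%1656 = 177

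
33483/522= 11161/174 = 64.14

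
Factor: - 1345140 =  - 2^2 * 3^3*5^1 *47^1*53^1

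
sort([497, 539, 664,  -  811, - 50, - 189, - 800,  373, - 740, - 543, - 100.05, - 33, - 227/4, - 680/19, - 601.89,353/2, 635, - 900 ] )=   [-900, - 811, - 800, - 740 ,- 601.89, - 543, - 189, - 100.05, - 227/4, - 50, - 680/19, - 33, 353/2,  373,497,539 , 635, 664 ] 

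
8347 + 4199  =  12546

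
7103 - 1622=5481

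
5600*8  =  44800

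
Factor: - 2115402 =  - 2^1*3^1*23^1*15329^1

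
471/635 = 471/635 = 0.74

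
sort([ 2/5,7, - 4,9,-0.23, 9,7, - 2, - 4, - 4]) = [ - 4, - 4,- 4, - 2, - 0.23,2/5,7,7, 9, 9 ] 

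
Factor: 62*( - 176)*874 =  - 2^6*11^1*19^1*23^1*31^1 = - 9537088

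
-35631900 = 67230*( - 530)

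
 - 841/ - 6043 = 841/6043 = 0.14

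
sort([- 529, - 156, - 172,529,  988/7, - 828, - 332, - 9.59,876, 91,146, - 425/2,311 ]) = [  -  828, - 529, - 332,-425/2, - 172, - 156, - 9.59, 91,988/7,146,311,529,876] 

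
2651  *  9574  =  25380674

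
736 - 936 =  - 200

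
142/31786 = 71/15893 = 0.00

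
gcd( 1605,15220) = 5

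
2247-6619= -4372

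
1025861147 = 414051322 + 611809825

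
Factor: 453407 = 17^1*149^1 * 179^1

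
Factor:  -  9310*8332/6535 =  - 2^3*7^2*19^1*1307^( - 1) * 2083^1 = - 15514184/1307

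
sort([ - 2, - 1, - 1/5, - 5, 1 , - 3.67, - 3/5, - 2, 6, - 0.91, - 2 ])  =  [ - 5, - 3.67, - 2, -2,- 2,- 1,-0.91, - 3/5, - 1/5, 1,6]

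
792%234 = 90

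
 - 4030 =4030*(-1 ) 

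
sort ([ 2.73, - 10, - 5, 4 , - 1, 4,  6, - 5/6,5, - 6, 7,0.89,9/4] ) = [ - 10, - 6 , - 5, - 1  , - 5/6, 0.89,  9/4,2.73 , 4,  4,5,6, 7] 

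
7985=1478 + 6507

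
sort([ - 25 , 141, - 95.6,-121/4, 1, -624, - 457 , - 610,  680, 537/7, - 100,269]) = [ - 624, - 610,- 457, - 100, - 95.6, - 121/4, - 25,  1 , 537/7, 141,  269, 680 ] 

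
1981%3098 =1981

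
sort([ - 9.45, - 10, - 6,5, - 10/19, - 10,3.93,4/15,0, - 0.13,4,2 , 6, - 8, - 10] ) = [  -  10,- 10, - 10, - 9.45, - 8, - 6, - 10/19 , - 0.13, 0,4/15, 2,  3.93,4, 5,6] 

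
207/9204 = 69/3068 = 0.02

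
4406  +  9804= 14210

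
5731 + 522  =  6253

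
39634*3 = 118902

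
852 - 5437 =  - 4585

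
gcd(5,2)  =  1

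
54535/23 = 54535/23 = 2371.09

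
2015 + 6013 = 8028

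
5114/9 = 5114/9 = 568.22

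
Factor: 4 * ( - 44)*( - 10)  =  1760 = 2^5*5^1 *11^1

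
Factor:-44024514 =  - 2^1*3^1*7337419^1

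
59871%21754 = 16363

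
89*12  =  1068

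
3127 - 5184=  - 2057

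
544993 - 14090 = 530903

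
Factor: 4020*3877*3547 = 2^2*3^1*5^1*67^1* 3547^1 *3877^1  =  55281910380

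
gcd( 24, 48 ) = 24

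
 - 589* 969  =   - 570741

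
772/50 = 15 + 11/25=15.44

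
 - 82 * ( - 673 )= 55186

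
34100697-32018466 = 2082231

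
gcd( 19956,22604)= 4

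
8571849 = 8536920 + 34929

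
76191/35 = 2176 + 31/35 = 2176.89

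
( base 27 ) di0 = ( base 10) 9963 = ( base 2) 10011011101011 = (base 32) 9NB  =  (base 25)fnd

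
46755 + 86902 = 133657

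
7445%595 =305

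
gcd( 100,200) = 100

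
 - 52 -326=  - 378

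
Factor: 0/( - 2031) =0 = 0^1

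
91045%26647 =11104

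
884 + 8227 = 9111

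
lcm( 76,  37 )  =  2812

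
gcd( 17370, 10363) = 1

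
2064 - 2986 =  - 922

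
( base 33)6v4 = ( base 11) 5754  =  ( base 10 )7561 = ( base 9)11331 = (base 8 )16611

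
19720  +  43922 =63642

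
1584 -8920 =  - 7336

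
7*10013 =70091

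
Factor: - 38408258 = - 2^1*7^2 * 391921^1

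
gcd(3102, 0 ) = 3102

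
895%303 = 289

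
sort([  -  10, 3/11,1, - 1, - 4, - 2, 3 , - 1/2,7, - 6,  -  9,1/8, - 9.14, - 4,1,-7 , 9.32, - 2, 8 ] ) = [ - 10 ,-9.14,- 9, - 7, - 6,-4, - 4 , - 2,-2,  -  1,-1/2,1/8,3/11, 1, 1,3,7,8, 9.32 ] 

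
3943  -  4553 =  - 610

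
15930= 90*177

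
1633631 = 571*2861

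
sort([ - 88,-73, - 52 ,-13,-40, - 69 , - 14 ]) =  [ - 88 , - 73,  -  69,-52, - 40, - 14 , - 13] 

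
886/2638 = 443/1319  =  0.34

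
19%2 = 1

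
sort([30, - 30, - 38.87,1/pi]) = [ - 38.87, - 30, 1/pi,30 ] 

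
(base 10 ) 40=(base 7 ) 55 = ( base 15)2A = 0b101000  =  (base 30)1A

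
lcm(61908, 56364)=3776388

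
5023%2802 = 2221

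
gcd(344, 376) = 8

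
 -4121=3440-7561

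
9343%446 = 423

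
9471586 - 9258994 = 212592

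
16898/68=497/2  =  248.50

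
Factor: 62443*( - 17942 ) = -2^1*41^1*1523^1*8971^1 = - 1120352306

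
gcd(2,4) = 2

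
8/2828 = 2/707 = 0.00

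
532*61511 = 32723852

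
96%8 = 0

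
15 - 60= - 45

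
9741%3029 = 654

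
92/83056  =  23/20764 = 0.00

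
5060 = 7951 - 2891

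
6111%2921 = 269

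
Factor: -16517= -83^1*199^1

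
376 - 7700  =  -7324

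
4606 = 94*49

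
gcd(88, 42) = 2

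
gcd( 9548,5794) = 2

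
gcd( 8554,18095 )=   329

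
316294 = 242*1307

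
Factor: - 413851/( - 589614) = 2^( - 1) * 3^ ( - 1 )* 557^1*743^1*98269^( - 1 )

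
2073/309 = 6+73/103 = 6.71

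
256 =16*16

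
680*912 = 620160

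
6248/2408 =2 + 179/301 = 2.59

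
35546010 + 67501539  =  103047549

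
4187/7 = 4187/7=598.14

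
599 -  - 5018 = 5617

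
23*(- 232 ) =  - 5336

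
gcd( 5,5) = 5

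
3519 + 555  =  4074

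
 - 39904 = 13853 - 53757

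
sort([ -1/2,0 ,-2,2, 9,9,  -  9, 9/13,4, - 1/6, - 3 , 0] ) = [ - 9, -3, - 2,  -  1/2 , - 1/6 , 0, 0,9/13, 2,4, 9 , 9 ]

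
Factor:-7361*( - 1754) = 12911194 = 2^1*17^1*433^1 * 877^1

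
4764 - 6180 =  - 1416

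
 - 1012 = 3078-4090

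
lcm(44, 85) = 3740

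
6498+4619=11117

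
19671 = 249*79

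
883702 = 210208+673494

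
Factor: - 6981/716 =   -  39/4 = -2^ (  -  2)*3^1*13^1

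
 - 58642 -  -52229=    - 6413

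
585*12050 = 7049250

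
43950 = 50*879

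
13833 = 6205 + 7628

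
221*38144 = 8429824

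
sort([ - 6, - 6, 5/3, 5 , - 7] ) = [ - 7, - 6 , - 6,5/3,5 ] 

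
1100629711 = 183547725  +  917081986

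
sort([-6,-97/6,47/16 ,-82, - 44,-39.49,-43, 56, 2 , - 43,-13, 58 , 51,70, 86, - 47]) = [-82, - 47, - 44,-43 , - 43 ,  -  39.49, - 97/6 , - 13, - 6,  2 , 47/16, 51, 56,58,70,86]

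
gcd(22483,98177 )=1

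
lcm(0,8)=0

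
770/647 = 1 + 123/647 = 1.19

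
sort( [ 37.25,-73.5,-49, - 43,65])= [ - 73.5, -49, -43, 37.25,65 ] 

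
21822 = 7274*3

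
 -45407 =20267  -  65674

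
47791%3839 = 1723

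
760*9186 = 6981360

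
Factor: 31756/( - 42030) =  - 34/45=-2^1 * 3^( - 2)*5^( - 1 )*17^1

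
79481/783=79481/783 =101.51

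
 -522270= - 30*17409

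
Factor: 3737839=7^1*29^1*18413^1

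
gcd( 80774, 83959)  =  1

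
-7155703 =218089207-225244910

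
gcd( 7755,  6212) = 1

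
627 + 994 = 1621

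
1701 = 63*27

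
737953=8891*83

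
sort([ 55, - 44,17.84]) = [ - 44,  17.84,55]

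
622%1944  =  622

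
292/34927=292/34927=0.01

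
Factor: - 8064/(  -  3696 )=24/11 = 2^3 * 3^1 * 11^( - 1)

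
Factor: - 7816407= -3^1* 647^1*4027^1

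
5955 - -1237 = 7192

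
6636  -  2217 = 4419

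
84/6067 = 84/6067 = 0.01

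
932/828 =1 + 26/207 = 1.13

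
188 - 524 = - 336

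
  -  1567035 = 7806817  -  9373852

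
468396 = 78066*6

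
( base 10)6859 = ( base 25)AO9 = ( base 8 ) 15313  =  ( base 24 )blj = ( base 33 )69S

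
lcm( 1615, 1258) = 119510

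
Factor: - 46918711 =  - 7^1*269^1*24917^1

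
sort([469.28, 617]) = [469.28, 617] 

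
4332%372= 240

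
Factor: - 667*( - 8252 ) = 2^2*23^1*29^1*2063^1  =  5504084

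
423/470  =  9/10 = 0.90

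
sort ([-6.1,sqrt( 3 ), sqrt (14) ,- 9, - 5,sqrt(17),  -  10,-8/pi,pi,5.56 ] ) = [ - 10,-9, - 6.1, -5,-8/pi,sqrt (3 ),pi, sqrt (14),sqrt( 17),5.56] 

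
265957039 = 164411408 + 101545631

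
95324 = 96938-1614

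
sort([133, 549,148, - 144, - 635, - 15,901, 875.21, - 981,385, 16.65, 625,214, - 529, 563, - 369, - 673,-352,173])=[ - 981,-673, - 635,-529,-369, - 352,-144, - 15, 16.65, 133,148, 173,  214,385,  549, 563,  625, 875.21,  901]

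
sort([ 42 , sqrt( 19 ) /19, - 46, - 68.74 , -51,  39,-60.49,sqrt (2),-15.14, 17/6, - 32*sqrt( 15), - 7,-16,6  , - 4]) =[  -  32*sqrt(15),-68.74, - 60.49 ,  -  51, - 46, -16, - 15.14 ,- 7,-4, sqrt( 19)/19, sqrt( 2 ),17/6, 6,39,42 ]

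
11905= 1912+9993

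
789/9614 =789/9614= 0.08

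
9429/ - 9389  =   - 2 + 9349/9389 = - 1.00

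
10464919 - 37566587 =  - 27101668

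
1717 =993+724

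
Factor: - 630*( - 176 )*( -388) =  - 2^7 * 3^2*5^1 * 7^1 * 11^1*97^1= -43021440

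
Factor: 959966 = 2^1*7^1*191^1*359^1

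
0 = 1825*0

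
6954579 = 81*85859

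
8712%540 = 72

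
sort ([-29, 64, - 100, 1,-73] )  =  [ - 100, - 73, - 29 , 1, 64 ]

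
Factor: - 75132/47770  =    -  37566/23885= - 2^1*3^2*5^(-1)*17^( - 1) * 281^(  -  1)*2087^1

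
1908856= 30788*62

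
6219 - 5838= 381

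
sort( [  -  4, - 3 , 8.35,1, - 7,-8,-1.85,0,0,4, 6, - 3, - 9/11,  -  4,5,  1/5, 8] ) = [-8,  -  7, - 4 , - 4 , - 3 ,-3, - 1.85, - 9/11, 0, 0,1/5, 1,4, 5,6, 8, 8.35 ]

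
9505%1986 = 1561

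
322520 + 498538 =821058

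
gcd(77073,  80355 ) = 3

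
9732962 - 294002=9438960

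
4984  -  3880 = 1104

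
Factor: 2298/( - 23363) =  - 2^1*3^1 * 61^ ( - 1 ) = - 6/61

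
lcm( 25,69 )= 1725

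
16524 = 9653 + 6871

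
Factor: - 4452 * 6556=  - 29187312 = - 2^4*3^1*7^1 * 11^1*53^1*149^1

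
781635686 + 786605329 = 1568241015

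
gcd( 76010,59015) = 55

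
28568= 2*14284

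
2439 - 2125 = 314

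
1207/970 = 1 + 237/970 = 1.24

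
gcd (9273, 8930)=1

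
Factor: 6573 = 3^1 * 7^1*313^1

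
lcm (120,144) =720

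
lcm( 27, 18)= 54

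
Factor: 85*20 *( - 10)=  - 17000=- 2^3 * 5^3*17^1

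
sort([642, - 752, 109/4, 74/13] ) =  [ - 752, 74/13, 109/4,642]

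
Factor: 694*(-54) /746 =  - 18738/373 = - 2^1 * 3^3*347^1*373^(-1 )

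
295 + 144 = 439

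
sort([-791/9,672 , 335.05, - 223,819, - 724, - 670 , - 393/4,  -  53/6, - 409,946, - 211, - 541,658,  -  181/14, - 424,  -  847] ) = [ - 847, - 724, - 670,  -  541, - 424, - 409,-223, -211 , - 393/4,  -  791/9, - 181/14, - 53/6,335.05,658,672,819,946 ]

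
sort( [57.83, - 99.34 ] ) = [- 99.34, 57.83]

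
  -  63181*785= - 49597085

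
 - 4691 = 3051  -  7742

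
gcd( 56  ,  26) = 2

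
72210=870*83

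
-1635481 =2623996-4259477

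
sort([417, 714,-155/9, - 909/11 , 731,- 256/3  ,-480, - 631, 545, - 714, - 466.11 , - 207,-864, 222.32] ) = [-864,-714, - 631,-480,-466.11,-207, - 256/3, - 909/11, - 155/9, 222.32, 417,545, 714,  731 ]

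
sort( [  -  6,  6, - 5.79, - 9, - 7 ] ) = [ -9, -7, - 6, - 5.79, 6]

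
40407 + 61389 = 101796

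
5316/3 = 1772=   1772.00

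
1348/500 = 337/125 = 2.70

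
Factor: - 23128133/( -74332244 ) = 2^( - 2) * 23^1* 433^( - 1)*6131^( - 1)*143653^1 = 3304019/10618892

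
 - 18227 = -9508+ - 8719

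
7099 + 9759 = 16858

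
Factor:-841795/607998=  - 2^(  -  1)*3^( - 1)*5^1*19^1*8861^1 * 101333^ ( - 1)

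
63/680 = 63/680 = 0.09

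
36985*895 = 33101575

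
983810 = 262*3755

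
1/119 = 1/119 = 0.01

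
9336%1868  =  1864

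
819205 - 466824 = 352381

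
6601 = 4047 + 2554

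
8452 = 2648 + 5804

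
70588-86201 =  - 15613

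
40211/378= 40211/378 = 106.38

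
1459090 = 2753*530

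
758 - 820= - 62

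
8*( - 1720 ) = - 13760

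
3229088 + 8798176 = 12027264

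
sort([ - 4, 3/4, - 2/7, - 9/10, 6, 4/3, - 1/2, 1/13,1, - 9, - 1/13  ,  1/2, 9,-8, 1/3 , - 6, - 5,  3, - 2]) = [ - 9,-8, - 6,  -  5,-4, - 2,- 9/10, - 1/2, - 2/7, - 1/13,1/13, 1/3,1/2,3/4,1, 4/3, 3,6,  9] 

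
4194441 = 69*60789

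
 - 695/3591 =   -  1+2896/3591 = - 0.19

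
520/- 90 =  - 6 + 2/9 = - 5.78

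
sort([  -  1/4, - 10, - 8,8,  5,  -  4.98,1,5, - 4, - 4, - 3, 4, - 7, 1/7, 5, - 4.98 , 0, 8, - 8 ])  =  [ - 10,-8,  -  8, - 7, - 4.98, - 4.98,  -  4, - 4, - 3,-1/4,0,1/7,1,4, 5,5,5 , 8, 8]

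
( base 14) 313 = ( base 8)1135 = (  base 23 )137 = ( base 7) 1523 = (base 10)605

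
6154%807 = 505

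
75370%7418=1190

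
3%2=1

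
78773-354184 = - 275411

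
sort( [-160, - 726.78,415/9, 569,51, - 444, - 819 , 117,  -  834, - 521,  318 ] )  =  [ - 834,-819, - 726.78, - 521, - 444, - 160, 415/9, 51, 117,318, 569]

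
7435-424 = 7011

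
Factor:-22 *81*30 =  - 2^2*3^5 * 5^1*11^1 = - 53460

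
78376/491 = 78376/491 = 159.63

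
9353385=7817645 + 1535740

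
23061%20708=2353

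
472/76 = 118/19=6.21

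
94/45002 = 47/22501  =  0.00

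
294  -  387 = - 93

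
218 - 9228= - 9010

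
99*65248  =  6459552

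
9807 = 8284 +1523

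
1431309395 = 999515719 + 431793676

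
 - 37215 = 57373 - 94588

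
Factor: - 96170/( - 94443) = 2^1 * 3^( - 1 )*5^1 * 59^1*163^1*31481^( - 1)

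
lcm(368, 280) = 12880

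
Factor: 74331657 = 3^2*101^1 * 81773^1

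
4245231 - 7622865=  - 3377634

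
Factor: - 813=-3^1*271^1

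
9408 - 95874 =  - 86466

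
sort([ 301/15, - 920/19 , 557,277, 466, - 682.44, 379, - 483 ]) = [ - 682.44 , - 483, - 920/19,  301/15,277,379,466,  557 ] 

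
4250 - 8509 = - 4259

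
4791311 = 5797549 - 1006238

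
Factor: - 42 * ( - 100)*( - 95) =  - 399000 = - 2^3*3^1* 5^3*7^1*19^1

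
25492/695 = 25492/695 = 36.68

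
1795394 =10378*173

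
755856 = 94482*8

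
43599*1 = 43599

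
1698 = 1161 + 537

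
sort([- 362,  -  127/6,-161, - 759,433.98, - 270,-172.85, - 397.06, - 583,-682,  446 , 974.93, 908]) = [-759, - 682, - 583, - 397.06, - 362, - 270, - 172.85, - 161,-127/6, 433.98, 446, 908,974.93] 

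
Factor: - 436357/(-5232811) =461^ ( - 1)*11351^( - 1)*436357^1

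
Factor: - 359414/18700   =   - 961/50 =- 2^(  -  1 )*5^( - 2 ) * 31^2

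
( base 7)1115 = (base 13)251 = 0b110010100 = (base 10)404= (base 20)104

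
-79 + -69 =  - 148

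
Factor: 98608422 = 2^1*3^1*11^1*1494067^1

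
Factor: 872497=37^1*23581^1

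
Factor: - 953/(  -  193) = 193^(  -  1)*953^1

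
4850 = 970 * 5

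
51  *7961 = 406011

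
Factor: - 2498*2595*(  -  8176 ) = 2^5* 3^1*5^1*7^1*73^1*173^1 * 1249^1 = 52999366560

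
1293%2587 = 1293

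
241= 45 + 196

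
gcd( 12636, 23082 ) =6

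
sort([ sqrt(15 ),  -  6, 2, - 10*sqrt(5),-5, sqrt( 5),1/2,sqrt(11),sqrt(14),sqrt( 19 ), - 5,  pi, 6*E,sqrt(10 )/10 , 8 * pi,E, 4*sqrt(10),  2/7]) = [ - 10*sqrt( 5) , - 6 ,  -  5, - 5,2/7,sqrt(10 )/10,1/2,2, sqrt( 5), E,  pi,sqrt( 11),sqrt(14 ),sqrt ( 15),sqrt( 19 ), 4*sqrt(10 ),6 * E, 8*pi]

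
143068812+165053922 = 308122734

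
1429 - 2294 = -865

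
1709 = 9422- 7713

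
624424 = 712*877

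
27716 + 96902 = 124618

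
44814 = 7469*6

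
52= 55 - 3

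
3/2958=1/986 = 0.00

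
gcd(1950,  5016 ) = 6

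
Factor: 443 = 443^1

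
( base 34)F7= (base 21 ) 13D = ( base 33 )FM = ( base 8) 1005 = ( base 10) 517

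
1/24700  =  1/24700 = 0.00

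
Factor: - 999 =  -3^3*37^1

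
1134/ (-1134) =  - 1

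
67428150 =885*76190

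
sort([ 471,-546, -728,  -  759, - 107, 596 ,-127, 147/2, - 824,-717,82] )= [  -  824, - 759, - 728, -717, - 546 ,-127 , - 107,147/2,82,471,596 ]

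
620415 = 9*68935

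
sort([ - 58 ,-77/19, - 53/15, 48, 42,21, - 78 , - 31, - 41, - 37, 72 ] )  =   [ - 78, - 58,-41, - 37, - 31,-77/19, - 53/15, 21, 42, 48,72 ] 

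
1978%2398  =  1978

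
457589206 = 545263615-87674409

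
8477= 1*8477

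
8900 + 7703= 16603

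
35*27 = 945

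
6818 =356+6462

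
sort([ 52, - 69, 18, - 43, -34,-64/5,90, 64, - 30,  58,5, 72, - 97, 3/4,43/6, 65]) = [ - 97,  -  69, - 43, - 34, - 30, - 64/5,3/4, 5 , 43/6, 18, 52, 58,64, 65, 72, 90 ]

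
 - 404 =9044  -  9448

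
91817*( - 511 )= - 46918487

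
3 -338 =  - 335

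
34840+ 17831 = 52671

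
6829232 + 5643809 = 12473041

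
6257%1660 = 1277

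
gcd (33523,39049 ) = 1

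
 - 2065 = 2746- 4811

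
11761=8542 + 3219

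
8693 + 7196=15889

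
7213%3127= 959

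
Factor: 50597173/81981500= 2^(-2) * 5^( - 3)*11^1 * 113^( - 1 )*1451^( - 1) * 2029^1 * 2267^1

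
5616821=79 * 71099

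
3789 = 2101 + 1688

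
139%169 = 139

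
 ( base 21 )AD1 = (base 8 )11114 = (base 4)1021030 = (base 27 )6BD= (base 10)4684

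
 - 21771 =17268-39039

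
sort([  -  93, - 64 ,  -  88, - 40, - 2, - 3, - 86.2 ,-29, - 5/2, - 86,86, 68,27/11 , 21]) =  [ - 93, - 88, - 86.2, - 86, - 64,  -  40, - 29, - 3, - 5/2, - 2,27/11,  21, 68, 86]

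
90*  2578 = 232020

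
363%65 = 38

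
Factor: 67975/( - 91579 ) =-5^2*17^(  -  1) * 2719^1*5387^(-1 ) 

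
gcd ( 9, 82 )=1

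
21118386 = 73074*289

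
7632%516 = 408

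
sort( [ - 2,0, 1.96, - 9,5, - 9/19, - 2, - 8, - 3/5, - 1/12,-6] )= [ - 9, - 8, - 6, - 2, - 2,  -  3/5,  -  9/19,-1/12, 0, 1.96,  5 ] 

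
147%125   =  22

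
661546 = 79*8374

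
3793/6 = 632+1/6 = 632.17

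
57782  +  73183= 130965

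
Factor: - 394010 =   -  2^1 * 5^1*31^2*41^1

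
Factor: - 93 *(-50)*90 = 418500 = 2^2*3^3*5^3*31^1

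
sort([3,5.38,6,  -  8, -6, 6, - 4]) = [ - 8 , - 6, - 4, 3, 5.38,6, 6 ] 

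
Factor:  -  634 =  - 2^1*317^1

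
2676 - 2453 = 223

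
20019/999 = 6673/333= 20.04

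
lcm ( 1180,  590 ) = 1180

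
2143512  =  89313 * 24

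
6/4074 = 1/679 = 0.00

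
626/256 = 2 + 57/128 = 2.45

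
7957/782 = 7957/782 = 10.18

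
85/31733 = 85/31733  =  0.00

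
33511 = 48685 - 15174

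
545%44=17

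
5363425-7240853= - 1877428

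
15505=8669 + 6836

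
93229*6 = 559374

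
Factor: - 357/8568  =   - 2^( - 3 )*3^( - 1) = - 1/24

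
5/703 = 5/703= 0.01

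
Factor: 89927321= 11^2*113^1*6577^1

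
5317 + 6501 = 11818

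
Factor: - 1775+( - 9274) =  - 11049 = -  3^1*29^1*127^1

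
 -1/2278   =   - 1+2277/2278=-0.00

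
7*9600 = 67200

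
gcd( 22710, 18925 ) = 3785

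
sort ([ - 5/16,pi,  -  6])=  [ - 6, - 5/16,pi ] 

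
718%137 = 33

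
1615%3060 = 1615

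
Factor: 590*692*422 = 172294160= 2^4 *5^1*59^1 * 173^1*211^1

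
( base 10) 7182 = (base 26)ag6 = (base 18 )1430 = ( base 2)1110000001110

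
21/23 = 21/23 =0.91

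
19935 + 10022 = 29957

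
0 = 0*9036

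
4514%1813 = 888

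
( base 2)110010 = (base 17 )2g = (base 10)50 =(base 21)28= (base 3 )1212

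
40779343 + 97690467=138469810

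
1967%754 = 459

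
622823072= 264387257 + 358435815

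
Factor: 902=2^1*11^1*41^1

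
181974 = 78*2333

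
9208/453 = 9208/453 = 20.33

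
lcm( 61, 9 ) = 549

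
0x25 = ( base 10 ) 37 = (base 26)1b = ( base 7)52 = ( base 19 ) 1I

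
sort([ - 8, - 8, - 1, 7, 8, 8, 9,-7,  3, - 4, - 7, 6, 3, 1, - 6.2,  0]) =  [ - 8, - 8, - 7, - 7, - 6.2, - 4, - 1 , 0 , 1,3, 3, 6, 7, 8, 8, 9]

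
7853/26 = 302 + 1/26=302.04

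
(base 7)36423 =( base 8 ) 22402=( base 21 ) 10A3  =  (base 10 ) 9474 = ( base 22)JCE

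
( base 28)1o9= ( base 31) 1g8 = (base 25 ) 28F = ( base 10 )1465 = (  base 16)5b9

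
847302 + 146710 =994012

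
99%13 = 8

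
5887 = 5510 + 377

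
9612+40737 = 50349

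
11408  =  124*92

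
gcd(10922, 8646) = 2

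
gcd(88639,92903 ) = 1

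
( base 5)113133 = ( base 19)BA7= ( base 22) 8da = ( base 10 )4168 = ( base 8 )10110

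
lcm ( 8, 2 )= 8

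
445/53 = 8 + 21/53 = 8.40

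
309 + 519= 828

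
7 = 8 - 1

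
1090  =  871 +219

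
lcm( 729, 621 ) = 16767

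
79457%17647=8869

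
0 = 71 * 0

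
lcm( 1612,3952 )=122512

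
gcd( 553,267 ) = 1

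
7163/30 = 7163/30 = 238.77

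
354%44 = 2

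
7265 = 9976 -2711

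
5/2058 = 5/2058 =0.00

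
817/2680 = 817/2680 = 0.30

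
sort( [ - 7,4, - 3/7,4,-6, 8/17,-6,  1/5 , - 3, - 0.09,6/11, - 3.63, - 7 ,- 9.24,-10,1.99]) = [ -10, - 9.24, - 7,-7,-6,-6,-3.63,-3, - 3/7,  -  0.09,1/5 , 8/17,  6/11,  1.99,4, 4 ]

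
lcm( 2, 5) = 10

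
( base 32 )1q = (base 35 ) 1n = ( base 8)72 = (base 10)58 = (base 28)22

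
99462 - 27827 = 71635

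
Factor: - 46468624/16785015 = -2^4*3^( - 1 )*5^( - 1 )*13^( - 1)*383^1*7583^1 * 86077^( - 1)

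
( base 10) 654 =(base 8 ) 1216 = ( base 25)114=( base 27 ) o6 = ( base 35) io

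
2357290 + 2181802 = 4539092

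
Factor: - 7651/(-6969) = 3^( - 1) * 7^1*23^(  -  1)*101^( -1) * 1093^1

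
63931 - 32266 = 31665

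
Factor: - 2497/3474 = -2^(  -  1 )*3^(- 2)  *11^1*193^(-1)*227^1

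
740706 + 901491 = 1642197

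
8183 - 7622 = 561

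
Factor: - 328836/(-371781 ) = 268/303 = 2^2*3^(  -  1)*67^1*101^( - 1 )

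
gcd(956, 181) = 1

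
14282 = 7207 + 7075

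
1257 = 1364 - 107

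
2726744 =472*5777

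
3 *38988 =116964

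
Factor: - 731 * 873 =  - 3^2*17^1*43^1*97^1 = - 638163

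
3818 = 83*46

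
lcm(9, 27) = 27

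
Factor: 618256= 2^4*17^1*2273^1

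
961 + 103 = 1064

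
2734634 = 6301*434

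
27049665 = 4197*6445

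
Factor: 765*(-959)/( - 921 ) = 3^1*5^1*7^1 *17^1*137^1 * 307^(- 1) =244545/307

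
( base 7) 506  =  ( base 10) 251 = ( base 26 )9H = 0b11111011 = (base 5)2001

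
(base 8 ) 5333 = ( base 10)2779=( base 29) 38O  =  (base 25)4B4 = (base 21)667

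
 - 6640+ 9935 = 3295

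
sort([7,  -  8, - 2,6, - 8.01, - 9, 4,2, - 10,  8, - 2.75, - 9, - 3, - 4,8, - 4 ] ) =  [ - 10, - 9, - 9, - 8.01,-8,-4, - 4 , - 3, - 2.75, - 2,2,4, 6,7,8 , 8]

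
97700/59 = 1655+55/59 = 1655.93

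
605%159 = 128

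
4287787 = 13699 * 313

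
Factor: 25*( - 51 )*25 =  - 31875 = -3^1*5^4*17^1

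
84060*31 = 2605860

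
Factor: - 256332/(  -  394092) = 3^( - 2)* 89^(-1 )*521^1 = 521/801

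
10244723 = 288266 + 9956457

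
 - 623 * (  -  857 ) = 533911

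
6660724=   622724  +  6038000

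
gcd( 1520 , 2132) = 4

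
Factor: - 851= - 23^1*37^1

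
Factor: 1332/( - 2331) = -4/7 = -2^2*7^(-1)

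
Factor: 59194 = 2^1*17^1*1741^1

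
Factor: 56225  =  5^2*13^1*173^1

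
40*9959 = 398360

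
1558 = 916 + 642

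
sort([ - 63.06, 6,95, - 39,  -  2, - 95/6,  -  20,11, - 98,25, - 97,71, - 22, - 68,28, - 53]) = [ - 98, - 97, - 68, - 63.06,-53, - 39, - 22, - 20,-95/6,-2,  6,11, 25,28, 71,95] 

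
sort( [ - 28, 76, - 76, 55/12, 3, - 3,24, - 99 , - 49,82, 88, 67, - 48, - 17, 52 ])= [  -  99, - 76, - 49, - 48, - 28, - 17, - 3,  3, 55/12, 24, 52,67, 76,  82,88] 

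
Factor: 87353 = 7^1*12479^1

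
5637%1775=312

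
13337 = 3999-  -  9338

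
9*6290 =56610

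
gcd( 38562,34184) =2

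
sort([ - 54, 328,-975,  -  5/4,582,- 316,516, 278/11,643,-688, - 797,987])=[ - 975, - 797, - 688, - 316 ,-54, - 5/4 , 278/11,328,516 , 582, 643,987]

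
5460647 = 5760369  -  299722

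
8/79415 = 8/79415 = 0.00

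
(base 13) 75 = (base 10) 96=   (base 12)80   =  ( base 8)140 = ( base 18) 56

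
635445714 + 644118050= 1279563764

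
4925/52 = 94 + 37/52  =  94.71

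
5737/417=13 + 316/417 = 13.76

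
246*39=9594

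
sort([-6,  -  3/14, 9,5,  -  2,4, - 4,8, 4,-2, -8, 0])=[ - 8, - 6,- 4,  -  2, - 2, -3/14, 0, 4, 4, 5,8,9 ]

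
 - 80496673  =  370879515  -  451376188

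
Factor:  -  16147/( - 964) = 2^( - 2) * 67^1 = 67/4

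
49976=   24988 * 2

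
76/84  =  19/21= 0.90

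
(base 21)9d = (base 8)312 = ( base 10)202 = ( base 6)534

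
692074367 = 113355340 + 578719027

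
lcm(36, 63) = 252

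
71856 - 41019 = 30837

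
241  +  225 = 466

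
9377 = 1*9377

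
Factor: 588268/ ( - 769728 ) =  - 697/912 = - 2^ ( - 4 )*3^ ( - 1 ) * 17^1*19^( - 1)*41^1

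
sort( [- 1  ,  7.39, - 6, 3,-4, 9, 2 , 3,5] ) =[ - 6,-4, - 1 , 2, 3,3, 5, 7.39, 9 ] 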